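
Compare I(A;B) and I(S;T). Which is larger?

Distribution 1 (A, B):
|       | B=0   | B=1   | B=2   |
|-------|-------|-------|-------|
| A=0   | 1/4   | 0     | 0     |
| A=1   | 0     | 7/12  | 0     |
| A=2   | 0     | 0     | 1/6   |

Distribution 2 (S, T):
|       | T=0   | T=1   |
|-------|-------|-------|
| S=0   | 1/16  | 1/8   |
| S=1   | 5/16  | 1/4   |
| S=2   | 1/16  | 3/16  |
Distribution 1 (A, B):
Marginal P(A) (row sums):
  P(A=0) = 1/4 + 0 + 0 = 1/4
  P(A=1) = 0 + 7/12 + 0 = 7/12
  P(A=2) = 0 + 0 + 1/6 = 1/6
Marginal P(B) (column sums):
  P(B=0) = 1/4 + 0 + 0 = 1/4
  P(B=1) = 0 + 7/12 + 0 = 7/12
  P(B=2) = 0 + 0 + 1/6 = 1/6

H(A) = -[(1/4)·log₂(1/4) + (7/12)·log₂(7/12) + (1/6)·log₂(1/6)]
  = 0.5000 + 0.4536 + 0.4308
  = 1.3844 bits
H(B) = -[(1/4)·log₂(1/4) + (7/12)·log₂(7/12) + (1/6)·log₂(1/6)]
  = 0.5000 + 0.4536 + 0.4308
  = 1.3844 bits
H(A,B) = -[(1/4)·log₂(1/4) + (7/12)·log₂(7/12) + (1/6)·log₂(1/6)]
  = 0.5000 + 0.4536 + 0.4308
  = 1.3844 bits

I(A;B) = H(A) + H(B) - H(A,B)
  = 1.3844 + 1.3844 - 1.3844
  = 1.3844 bits

Distribution 2 (S, T):
Marginal P(S) (row sums):
  P(S=0) = 1/16 + 1/8 = 3/16
  P(S=1) = 5/16 + 1/4 = 9/16
  P(S=2) = 1/16 + 3/16 = 1/4
Marginal P(T) (column sums):
  P(T=0) = 1/16 + 5/16 + 1/16 = 7/16
  P(T=1) = 1/8 + 1/4 + 3/16 = 9/16

H(S) = -[(3/16)·log₂(3/16) + (9/16)·log₂(9/16) + (1/4)·log₂(1/4)]
  = 0.4528 + 0.4669 + 0.5000
  = 1.4197 bits
H(T) = -[(7/16)·log₂(7/16) + (9/16)·log₂(9/16)]
  = 0.5218 + 0.4669
  = 0.9887 bits
H(S,T) = -[(1/16)·log₂(1/16) + (1/8)·log₂(1/8) + (5/16)·log₂(5/16) + (1/4)·log₂(1/4) + (1/16)·log₂(1/16) + (3/16)·log₂(3/16)]
  = 0.2500 + 0.3750 + 0.5244 + 0.5000 + 0.2500 + 0.4528
  = 2.3522 bits

I(S;T) = H(S) + H(T) - H(S,T)
  = 1.4197 + 0.9887 - 2.3522
  = 0.0562 bits

I(A;B) = 1.3844 bits > I(S;T) = 0.0562 bits, so (A, B) has the higher mutual information (stronger dependence).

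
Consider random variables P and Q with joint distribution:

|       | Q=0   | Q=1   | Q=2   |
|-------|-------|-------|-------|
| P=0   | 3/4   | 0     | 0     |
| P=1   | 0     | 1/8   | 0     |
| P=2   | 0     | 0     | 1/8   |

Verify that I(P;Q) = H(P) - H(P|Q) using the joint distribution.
Left side, from I(P;Q) = H(P) + H(Q) - H(P,Q):
Marginal P(P) (row sums):
  P(P=0) = 3/4 + 0 + 0 = 3/4
  P(P=1) = 0 + 1/8 + 0 = 1/8
  P(P=2) = 0 + 0 + 1/8 = 1/8
Marginal P(Q) (column sums):
  P(Q=0) = 3/4 + 0 + 0 = 3/4
  P(Q=1) = 0 + 1/8 + 0 = 1/8
  P(Q=2) = 0 + 0 + 1/8 = 1/8

H(P) = -[(3/4)·log₂(3/4) + (1/8)·log₂(1/8) + (1/8)·log₂(1/8)]
  = 0.3113 + 0.3750 + 0.3750
  = 1.0613 bits
H(Q) = -[(3/4)·log₂(3/4) + (1/8)·log₂(1/8) + (1/8)·log₂(1/8)]
  = 0.3113 + 0.3750 + 0.3750
  = 1.0613 bits
H(P,Q) = -[(3/4)·log₂(3/4) + (1/8)·log₂(1/8) + (1/8)·log₂(1/8)]
  = 0.3113 + 0.3750 + 0.3750
  = 1.0613 bits

I(P;Q) = H(P) + H(Q) - H(P,Q)
  = 1.0613 + 1.0613 - 1.0613
  = 1.0613 bits

Right side, with H(P|Q) computed directly from the conditional probabilities:
H(P|Q) = -Σ P(P,Q)·log₂ P(P|Q), where P(P|Q) = P(P,Q) / P(Q)
  (cells with P(P,Q) = 0 contribute 0)
  (P=0,Q=0): P(P|Q) = (3/4)/(3/4) = 1;  -(3/4)·log₂(1) = 0.0000
  (P=1,Q=1): P(P|Q) = (1/8)/(1/8) = 1;  -(1/8)·log₂(1) = 0.0000
  (P=2,Q=2): P(P|Q) = (1/8)/(1/8) = 1;  -(1/8)·log₂(1) = 0.0000
H(P|Q) = 0.0000 + 0.0000 + 0.0000
  = 0.0000 bits
H(P) - H(P|Q) = 1.0613 - 0.0000 = 1.0613 bits

Both sides equal 1.0613 bits, so I(P;Q) = H(P) - H(P|Q) ✓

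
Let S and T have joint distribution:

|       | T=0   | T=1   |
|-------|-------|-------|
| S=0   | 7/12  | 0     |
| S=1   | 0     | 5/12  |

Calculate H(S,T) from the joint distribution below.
H(S,T) = -Σ P(S,T) log₂ P(S,T), summed over the non-zero cells:
H(S,T) = -[(7/12)·log₂(7/12) + (5/12)·log₂(5/12)]
  = 0.4536 + 0.5263
  = 0.9799 bits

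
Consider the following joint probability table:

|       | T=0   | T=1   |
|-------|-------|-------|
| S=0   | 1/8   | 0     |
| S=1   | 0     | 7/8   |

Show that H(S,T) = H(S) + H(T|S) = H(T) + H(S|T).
Marginal P(S) (row sums):
  P(S=0) = 1/8 + 0 = 1/8
  P(S=1) = 0 + 7/8 = 7/8
Marginal P(T) (column sums):
  P(T=0) = 1/8 + 0 = 1/8
  P(T=1) = 0 + 7/8 = 7/8

Decomposition 1: H(S) + H(T|S)
H(S) = -[(1/8)·log₂(1/8) + (7/8)·log₂(7/8)]
  = 0.3750 + 0.1686
  = 0.5436 bits
H(T|S) = -Σ P(S,T)·log₂ P(T|S), where P(T|S) = P(S,T) / P(S)
  (cells with P(S,T) = 0 contribute 0)
  (S=0,T=0): P(T|S) = (1/8)/(1/8) = 1;  -(1/8)·log₂(1) = 0.0000
  (S=1,T=1): P(T|S) = (7/8)/(7/8) = 1;  -(7/8)·log₂(1) = 0.0000
H(T|S) = 0.0000 + 0.0000
  = 0.0000 bits
H(S) + H(T|S) = 0.5436 + 0.0000 = 0.5436 bits

Decomposition 2: H(T) + H(S|T)
H(T) = -[(1/8)·log₂(1/8) + (7/8)·log₂(7/8)]
  = 0.3750 + 0.1686
  = 0.5436 bits
H(S|T) = -Σ P(S,T)·log₂ P(S|T), where P(S|T) = P(S,T) / P(T)
  (cells with P(S,T) = 0 contribute 0)
  (S=0,T=0): P(S|T) = (1/8)/(1/8) = 1;  -(1/8)·log₂(1) = 0.0000
  (S=1,T=1): P(S|T) = (7/8)/(7/8) = 1;  -(7/8)·log₂(1) = 0.0000
H(S|T) = 0.0000 + 0.0000
  = 0.0000 bits
H(T) + H(S|T) = 0.5436 + 0.0000 = 0.5436 bits

Direct computation of the joint entropy:
H(S,T) = -[(1/8)·log₂(1/8) + (7/8)·log₂(7/8)]
  = 0.3750 + 0.1686
  = 0.5436 bits

All three agree: H(S,T) = 0.5436 bits ✓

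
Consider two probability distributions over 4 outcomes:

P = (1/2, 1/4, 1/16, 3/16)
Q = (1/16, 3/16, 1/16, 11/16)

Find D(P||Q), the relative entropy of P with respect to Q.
D(P||Q) = Σ P(i) log₂(P(i)/Q(i))
  i=0: (1/2) × log₂((1/2)/(1/16)) = (1/2) × log₂(8) = 1.5000
  i=1: (1/4) × log₂((1/4)/(3/16)) = (1/4) × log₂(4/3) = 0.1038
  i=2: (1/16) × log₂((1/16)/(1/16)) = (1/16) × log₂(1) = 0.0000
  i=3: (3/16) × log₂((3/16)/(11/16)) = (3/16) × log₂(3/11) = -0.3515
D(P||Q) = 1.5000 + 0.1038 + 0.0000 - 0.3515
  = 1.2523 bits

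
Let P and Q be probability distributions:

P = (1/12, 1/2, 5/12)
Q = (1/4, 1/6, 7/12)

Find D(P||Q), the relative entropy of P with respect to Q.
D(P||Q) = Σ P(i) log₂(P(i)/Q(i))
  i=0: (1/12) × log₂((1/12)/(1/4)) = (1/12) × log₂(1/3) = -0.1321
  i=1: (1/2) × log₂((1/2)/(1/6)) = (1/2) × log₂(3) = 0.7925
  i=2: (5/12) × log₂((5/12)/(7/12)) = (5/12) × log₂(5/7) = -0.2023
D(P||Q) = -0.1321 + 0.7925 - 0.2023
  = 0.4581 bits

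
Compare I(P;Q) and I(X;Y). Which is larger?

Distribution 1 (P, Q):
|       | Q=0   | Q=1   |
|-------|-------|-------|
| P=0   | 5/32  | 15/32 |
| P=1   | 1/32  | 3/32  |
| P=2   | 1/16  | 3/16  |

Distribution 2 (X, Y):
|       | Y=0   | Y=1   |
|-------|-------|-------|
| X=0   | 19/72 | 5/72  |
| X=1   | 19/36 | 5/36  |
Distribution 1 (P, Q):
Marginal P(P) (row sums):
  P(P=0) = 5/32 + 15/32 = 5/8
  P(P=1) = 1/32 + 3/32 = 1/8
  P(P=2) = 1/16 + 3/16 = 1/4
Marginal P(Q) (column sums):
  P(Q=0) = 5/32 + 1/32 + 1/16 = 1/4
  P(Q=1) = 15/32 + 3/32 + 3/16 = 3/4

H(P) = -[(5/8)·log₂(5/8) + (1/8)·log₂(1/8) + (1/4)·log₂(1/4)]
  = 0.4238 + 0.3750 + 0.5000
  = 1.2988 bits
H(Q) = -[(1/4)·log₂(1/4) + (3/4)·log₂(3/4)]
  = 0.5000 + 0.3113
  = 0.8113 bits
H(P,Q) = -[(5/32)·log₂(5/32) + (15/32)·log₂(15/32) + (1/32)·log₂(1/32) + (3/32)·log₂(3/32) + (1/16)·log₂(1/16) + (3/16)·log₂(3/16)]
  = 0.4184 + 0.5124 + 0.1563 + 0.3202 + 0.2500 + 0.4528
  = 2.1101 bits

I(P;Q) = H(P) + H(Q) - H(P,Q)
  = 1.2988 + 0.8113 - 2.1101
  = 0.0000 bits

Distribution 2 (X, Y):
Marginal P(X) (row sums):
  P(X=0) = 19/72 + 5/72 = 1/3
  P(X=1) = 19/36 + 5/36 = 2/3
Marginal P(Y) (column sums):
  P(Y=0) = 19/72 + 19/36 = 19/24
  P(Y=1) = 5/72 + 5/36 = 5/24

H(X) = -[(1/3)·log₂(1/3) + (2/3)·log₂(2/3)]
  = 0.5283 + 0.3900
  = 0.9183 bits
H(Y) = -[(19/24)·log₂(19/24) + (5/24)·log₂(5/24)]
  = 0.2668 + 0.4715
  = 0.7383 bits
H(X,Y) = -[(19/72)·log₂(19/72) + (5/72)·log₂(5/72) + (19/36)·log₂(19/36) + (5/36)·log₂(5/36)]
  = 0.5072 + 0.2672 + 0.4866 + 0.3956
  = 1.6566 bits

I(X;Y) = H(X) + H(Y) - H(X,Y)
  = 0.9183 + 0.7383 - 1.6566
  = 0.0000 bits

Both joint tables factor as the product of their marginals, so I(P;Q) = I(X;Y) = 0 bits: neither is larger (both pairs are independent).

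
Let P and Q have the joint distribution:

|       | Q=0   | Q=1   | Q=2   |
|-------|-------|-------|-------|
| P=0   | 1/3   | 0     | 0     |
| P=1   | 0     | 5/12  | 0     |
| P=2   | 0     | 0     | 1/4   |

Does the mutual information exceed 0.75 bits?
Marginal P(P) (row sums):
  P(P=0) = 1/3 + 0 + 0 = 1/3
  P(P=1) = 0 + 5/12 + 0 = 5/12
  P(P=2) = 0 + 0 + 1/4 = 1/4
Marginal P(Q) (column sums):
  P(Q=0) = 1/3 + 0 + 0 = 1/3
  P(Q=1) = 0 + 5/12 + 0 = 5/12
  P(Q=2) = 0 + 0 + 1/4 = 1/4

H(P) = -[(1/3)·log₂(1/3) + (5/12)·log₂(5/12) + (1/4)·log₂(1/4)]
  = 0.5283 + 0.5263 + 0.5000
  = 1.5546 bits
H(Q) = -[(1/3)·log₂(1/3) + (5/12)·log₂(5/12) + (1/4)·log₂(1/4)]
  = 0.5283 + 0.5263 + 0.5000
  = 1.5546 bits
H(P,Q) = -[(1/3)·log₂(1/3) + (5/12)·log₂(5/12) + (1/4)·log₂(1/4)]
  = 0.5283 + 0.5263 + 0.5000
  = 1.5546 bits

I(P;Q) = H(P) + H(Q) - H(P,Q)
  = 1.5546 + 1.5546 - 1.5546
  = 1.5546 bits

Yes. I(P;Q) = 1.5546 bits, which is > 0.75 bits.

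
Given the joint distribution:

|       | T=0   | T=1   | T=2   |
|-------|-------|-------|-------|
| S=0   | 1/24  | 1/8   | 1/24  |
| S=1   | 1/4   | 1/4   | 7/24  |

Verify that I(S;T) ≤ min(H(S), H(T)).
Marginal P(S) (row sums):
  P(S=0) = 1/24 + 1/8 + 1/24 = 5/24
  P(S=1) = 1/4 + 1/4 + 7/24 = 19/24
Marginal P(T) (column sums):
  P(T=0) = 1/24 + 1/4 = 7/24
  P(T=1) = 1/8 + 1/4 = 3/8
  P(T=2) = 1/24 + 7/24 = 1/3

H(S) = -[(5/24)·log₂(5/24) + (19/24)·log₂(19/24)]
  = 0.4715 + 0.2668
  = 0.7383 bits
H(T) = -[(7/24)·log₂(7/24) + (3/8)·log₂(3/8) + (1/3)·log₂(1/3)]
  = 0.5185 + 0.5306 + 0.5283
  = 1.5774 bits
H(S,T) = -[(1/24)·log₂(1/24) + (1/8)·log₂(1/8) + (1/24)·log₂(1/24) + (1/4)·log₂(1/4) + (1/4)·log₂(1/4) + (7/24)·log₂(7/24)]
  = 0.1910 + 0.3750 + 0.1910 + 0.5000 + 0.5000 + 0.5185
  = 2.2755 bits

I(S;T) = H(S) + H(T) - H(S,T)
  = 0.7383 + 1.5774 - 2.2755
  = 0.0402 bits

min(H(S), H(T)) = min(0.7383, 1.5774) = 0.7383 bits
Since 0.0402 ≤ 0.7383, the bound is satisfied ✓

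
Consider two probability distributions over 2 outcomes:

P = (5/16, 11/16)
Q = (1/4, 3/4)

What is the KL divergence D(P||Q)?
D(P||Q) = Σ P(i) log₂(P(i)/Q(i))
  i=0: (5/16) × log₂((5/16)/(1/4)) = (5/16) × log₂(5/4) = 0.1006
  i=1: (11/16) × log₂((11/16)/(3/4)) = (11/16) × log₂(11/12) = -0.0863
D(P||Q) = 0.1006 - 0.0863
  = 0.0143 bits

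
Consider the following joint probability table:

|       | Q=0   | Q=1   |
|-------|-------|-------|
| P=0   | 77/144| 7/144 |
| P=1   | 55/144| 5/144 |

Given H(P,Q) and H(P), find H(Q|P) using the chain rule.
From the chain rule: H(P,Q) = H(P) + H(Q|P)
Therefore: H(Q|P) = H(P,Q) - H(P)

H(P,Q) = -[(77/144)·log₂(77/144) + (7/144)·log₂(7/144) + (55/144)·log₂(55/144) + (5/144)·log₂(5/144)]
  = 0.4829 + 0.2121 + 0.5304 + 0.1683
  = 1.3937 bits
Marginal P(P) (row sums):
  P(P=0) = 77/144 + 7/144 = 7/12
  P(P=1) = 55/144 + 5/144 = 5/12
H(P) = -[(7/12)·log₂(7/12) + (5/12)·log₂(5/12)]
  = 0.4536 + 0.5263
  = 0.9799 bits

H(Q|P) = 1.3937 - 0.9799 = 0.4138 bits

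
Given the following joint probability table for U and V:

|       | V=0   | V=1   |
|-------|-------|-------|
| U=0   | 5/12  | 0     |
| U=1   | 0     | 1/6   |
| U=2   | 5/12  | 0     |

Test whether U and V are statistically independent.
Marginal P(U) (row sums):
  P(U=0) = 5/12 + 0 = 5/12
  P(U=1) = 0 + 1/6 = 1/6
  P(U=2) = 5/12 + 0 = 5/12
Marginal P(V) (column sums):
  P(V=0) = 5/12 + 0 + 5/12 = 5/6
  P(V=1) = 0 + 1/6 + 0 = 1/6

U and V are independent iff P(U=i,V=j) = P(U=i)·P(V=j) for every cell.
  P(U=0)·P(V=0) = 5/12 × 5/6 = 25/72, but P(U=0,V=0) = 5/12 ✗

No, U and V are not independent. Quantitatively, I(U;V) > 0:

H(U) = -[(5/12)·log₂(5/12) + (1/6)·log₂(1/6) + (5/12)·log₂(5/12)]
  = 0.5263 + 0.4308 + 0.5263
  = 1.4834 bits
H(V) = -[(5/6)·log₂(5/6) + (1/6)·log₂(1/6)]
  = 0.2192 + 0.4308
  = 0.6500 bits
H(U,V) = -[(5/12)·log₂(5/12) + (1/6)·log₂(1/6) + (5/12)·log₂(5/12)]
  = 0.5263 + 0.4308 + 0.5263
  = 1.4834 bits
I(U;V) = H(U) + H(V) - H(U,V) = 1.4834 + 0.6500 - 1.4834 = 0.6500 bits > 0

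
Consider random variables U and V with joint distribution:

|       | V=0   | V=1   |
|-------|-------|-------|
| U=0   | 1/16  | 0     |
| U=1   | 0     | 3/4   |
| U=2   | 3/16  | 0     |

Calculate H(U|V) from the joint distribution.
Marginal P(V) (column sums):
  P(V=0) = 1/16 + 0 + 3/16 = 1/4
  P(V=1) = 0 + 3/4 + 0 = 3/4

H(U|V) = -Σ P(U,V)·log₂ P(U|V), where P(U|V) = P(U,V) / P(V)
  (cells with P(U,V) = 0 contribute 0)
  (U=0,V=0): P(U|V) = (1/16)/(1/4) = 1/4;  -(1/16)·log₂(1/4) = 0.1250
  (U=1,V=1): P(U|V) = (3/4)/(3/4) = 1;  -(3/4)·log₂(1) = 0.0000
  (U=2,V=0): P(U|V) = (3/16)/(1/4) = 3/4;  -(3/16)·log₂(3/4) = 0.0778
H(U|V) = 0.1250 + 0.0000 + 0.0778
  = 0.2028 bits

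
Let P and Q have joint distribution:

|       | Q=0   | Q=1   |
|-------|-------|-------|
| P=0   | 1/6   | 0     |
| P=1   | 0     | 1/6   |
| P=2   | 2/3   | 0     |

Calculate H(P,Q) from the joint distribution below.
H(P,Q) = -Σ P(P,Q) log₂ P(P,Q), summed over the non-zero cells:
H(P,Q) = -[(1/6)·log₂(1/6) + (1/6)·log₂(1/6) + (2/3)·log₂(2/3)]
  = 0.4308 + 0.4308 + 0.3900
  = 1.2516 bits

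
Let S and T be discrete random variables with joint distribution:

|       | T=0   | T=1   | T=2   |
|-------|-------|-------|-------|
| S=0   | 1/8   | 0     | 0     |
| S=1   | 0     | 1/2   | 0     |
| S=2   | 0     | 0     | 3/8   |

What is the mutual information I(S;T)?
Marginal P(S) (row sums):
  P(S=0) = 1/8 + 0 + 0 = 1/8
  P(S=1) = 0 + 1/2 + 0 = 1/2
  P(S=2) = 0 + 0 + 3/8 = 3/8
Marginal P(T) (column sums):
  P(T=0) = 1/8 + 0 + 0 = 1/8
  P(T=1) = 0 + 1/2 + 0 = 1/2
  P(T=2) = 0 + 0 + 3/8 = 3/8

H(S) = -[(1/8)·log₂(1/8) + (1/2)·log₂(1/2) + (3/8)·log₂(3/8)]
  = 0.3750 + 0.5000 + 0.5306
  = 1.4056 bits
H(T) = -[(1/8)·log₂(1/8) + (1/2)·log₂(1/2) + (3/8)·log₂(3/8)]
  = 0.3750 + 0.5000 + 0.5306
  = 1.4056 bits
H(S,T) = -[(1/8)·log₂(1/8) + (1/2)·log₂(1/2) + (3/8)·log₂(3/8)]
  = 0.3750 + 0.5000 + 0.5306
  = 1.4056 bits

I(S;T) = H(S) + H(T) - H(S,T)
  = 1.4056 + 1.4056 - 1.4056
  = 1.4056 bits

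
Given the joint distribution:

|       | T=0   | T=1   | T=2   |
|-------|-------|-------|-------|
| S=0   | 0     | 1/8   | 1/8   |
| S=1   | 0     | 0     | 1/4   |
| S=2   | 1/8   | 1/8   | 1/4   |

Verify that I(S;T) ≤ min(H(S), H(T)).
Marginal P(S) (row sums):
  P(S=0) = 0 + 1/8 + 1/8 = 1/4
  P(S=1) = 0 + 0 + 1/4 = 1/4
  P(S=2) = 1/8 + 1/8 + 1/4 = 1/2
Marginal P(T) (column sums):
  P(T=0) = 0 + 0 + 1/8 = 1/8
  P(T=1) = 1/8 + 0 + 1/8 = 1/4
  P(T=2) = 1/8 + 1/4 + 1/4 = 5/8

H(S) = -[(1/4)·log₂(1/4) + (1/4)·log₂(1/4) + (1/2)·log₂(1/2)]
  = 0.5000 + 0.5000 + 0.5000
  = 1.5000 bits
H(T) = -[(1/8)·log₂(1/8) + (1/4)·log₂(1/4) + (5/8)·log₂(5/8)]
  = 0.3750 + 0.5000 + 0.4238
  = 1.2988 bits
H(S,T) = -[(1/8)·log₂(1/8) + (1/8)·log₂(1/8) + (1/4)·log₂(1/4) + (1/8)·log₂(1/8) + (1/8)·log₂(1/8) + (1/4)·log₂(1/4)]
  = 0.3750 + 0.3750 + 0.5000 + 0.3750 + 0.3750 + 0.5000
  = 2.5000 bits

I(S;T) = H(S) + H(T) - H(S,T)
  = 1.5000 + 1.2988 - 2.5000
  = 0.2988 bits

min(H(S), H(T)) = min(1.5000, 1.2988) = 1.2988 bits
Since 0.2988 ≤ 1.2988, the bound is satisfied ✓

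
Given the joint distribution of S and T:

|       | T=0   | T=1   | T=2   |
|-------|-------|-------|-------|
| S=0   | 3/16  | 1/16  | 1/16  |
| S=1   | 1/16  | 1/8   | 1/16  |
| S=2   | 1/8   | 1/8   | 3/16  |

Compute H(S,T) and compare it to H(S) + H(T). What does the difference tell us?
Marginal P(S) (row sums):
  P(S=0) = 3/16 + 1/16 + 1/16 = 5/16
  P(S=1) = 1/16 + 1/8 + 1/16 = 1/4
  P(S=2) = 1/8 + 1/8 + 3/16 = 7/16
Marginal P(T) (column sums):
  P(T=0) = 3/16 + 1/16 + 1/8 = 3/8
  P(T=1) = 1/16 + 1/8 + 1/8 = 5/16
  P(T=2) = 1/16 + 1/16 + 3/16 = 5/16

H(S,T) = -[(3/16)·log₂(3/16) + (1/16)·log₂(1/16) + (1/16)·log₂(1/16) + (1/16)·log₂(1/16) + (1/8)·log₂(1/8) + (1/16)·log₂(1/16) + (1/8)·log₂(1/8) + (1/8)·log₂(1/8) + (3/16)·log₂(3/16)]
  = 0.4528 + 0.2500 + 0.2500 + 0.2500 + 0.3750 + 0.2500 + 0.3750 + 0.3750 + 0.4528
  = 3.0306 bits
H(S) = -[(5/16)·log₂(5/16) + (1/4)·log₂(1/4) + (7/16)·log₂(7/16)]
  = 0.5244 + 0.5000 + 0.5218
  = 1.5462 bits
H(T) = -[(3/8)·log₂(3/8) + (5/16)·log₂(5/16) + (5/16)·log₂(5/16)]
  = 0.5306 + 0.5244 + 0.5244
  = 1.5794 bits

H(S) + H(T) = 1.5462 + 1.5794 = 3.1256 bits
Difference: H(S) + H(T) - H(S,T) = 3.1256 - 3.0306 = 0.0950 bits = I(S;T)

The difference is the mutual information; it is positive here, so S and T are dependent (knowing one reduces uncertainty about the other by 0.0950 bits).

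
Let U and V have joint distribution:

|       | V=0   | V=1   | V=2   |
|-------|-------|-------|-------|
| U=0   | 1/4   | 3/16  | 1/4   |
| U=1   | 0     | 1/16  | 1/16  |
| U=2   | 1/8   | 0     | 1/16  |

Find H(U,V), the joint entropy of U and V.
H(U,V) = -Σ P(U,V) log₂ P(U,V), summed over the non-zero cells:
H(U,V) = -[(1/4)·log₂(1/4) + (3/16)·log₂(3/16) + (1/4)·log₂(1/4) + (1/16)·log₂(1/16) + (1/16)·log₂(1/16) + (1/8)·log₂(1/8) + (1/16)·log₂(1/16)]
  = 0.5000 + 0.4528 + 0.5000 + 0.2500 + 0.2500 + 0.3750 + 0.2500
  = 2.5778 bits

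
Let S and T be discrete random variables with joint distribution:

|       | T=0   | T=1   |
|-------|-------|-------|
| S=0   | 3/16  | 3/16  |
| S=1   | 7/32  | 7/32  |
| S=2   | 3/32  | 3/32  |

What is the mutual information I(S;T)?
Marginal P(S) (row sums):
  P(S=0) = 3/16 + 3/16 = 3/8
  P(S=1) = 7/32 + 7/32 = 7/16
  P(S=2) = 3/32 + 3/32 = 3/16
Marginal P(T) (column sums):
  P(T=0) = 3/16 + 7/32 + 3/32 = 1/2
  P(T=1) = 3/16 + 7/32 + 3/32 = 1/2

H(S) = -[(3/8)·log₂(3/8) + (7/16)·log₂(7/16) + (3/16)·log₂(3/16)]
  = 0.5306 + 0.5218 + 0.4528
  = 1.5052 bits
H(T) = -[(1/2)·log₂(1/2) + (1/2)·log₂(1/2)]
  = 0.5000 + 0.5000
  = 1.0000 bits
H(S,T) = -[(3/16)·log₂(3/16) + (3/16)·log₂(3/16) + (7/32)·log₂(7/32) + (7/32)·log₂(7/32) + (3/32)·log₂(3/32) + (3/32)·log₂(3/32)]
  = 0.4528 + 0.4528 + 0.4796 + 0.4796 + 0.3202 + 0.3202
  = 2.5052 bits

I(S;T) = H(S) + H(T) - H(S,T)
  = 1.5052 + 1.0000 - 2.5052
  = 0.0000 bits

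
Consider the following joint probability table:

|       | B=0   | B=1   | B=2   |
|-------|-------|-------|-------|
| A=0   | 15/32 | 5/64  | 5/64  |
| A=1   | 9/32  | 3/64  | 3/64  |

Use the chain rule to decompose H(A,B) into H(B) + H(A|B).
By the chain rule: H(A,B) = H(B) + H(A|B)

Marginal P(B) (column sums):
  P(B=0) = 15/32 + 9/32 = 3/4
  P(B=1) = 5/64 + 3/64 = 1/8
  P(B=2) = 5/64 + 3/64 = 1/8
H(B) = -[(3/4)·log₂(3/4) + (1/8)·log₂(1/8) + (1/8)·log₂(1/8)]
  = 0.3113 + 0.3750 + 0.3750
  = 1.0613 bits
H(A|B) = -Σ P(A,B)·log₂ P(A|B), where P(A|B) = P(A,B) / P(B)
  (A=0,B=0): P(A|B) = (15/32)/(3/4) = 5/8;  -(15/32)·log₂(5/8) = 0.3178
  (A=0,B=1): P(A|B) = (5/64)/(1/8) = 5/8;  -(5/64)·log₂(5/8) = 0.0530
  (A=0,B=2): P(A|B) = (5/64)/(1/8) = 5/8;  -(5/64)·log₂(5/8) = 0.0530
  (A=1,B=0): P(A|B) = (9/32)/(3/4) = 3/8;  -(9/32)·log₂(3/8) = 0.3980
  (A=1,B=1): P(A|B) = (3/64)/(1/8) = 3/8;  -(3/64)·log₂(3/8) = 0.0663
  (A=1,B=2): P(A|B) = (3/64)/(1/8) = 3/8;  -(3/64)·log₂(3/8) = 0.0663
H(A|B) = 0.3178 + 0.0530 + 0.0530 + 0.3980 + 0.0663 + 0.0663
  = 0.9544 bits

H(A,B) = H(B) + H(A|B) = 1.0613 + 0.9544 = 2.0157 bits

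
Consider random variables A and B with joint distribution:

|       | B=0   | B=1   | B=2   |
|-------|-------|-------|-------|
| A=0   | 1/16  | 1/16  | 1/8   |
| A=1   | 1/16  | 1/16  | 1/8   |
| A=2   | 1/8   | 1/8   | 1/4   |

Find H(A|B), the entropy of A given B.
Marginal P(B) (column sums):
  P(B=0) = 1/16 + 1/16 + 1/8 = 1/4
  P(B=1) = 1/16 + 1/16 + 1/8 = 1/4
  P(B=2) = 1/8 + 1/8 + 1/4 = 1/2

H(A|B) = -Σ P(A,B)·log₂ P(A|B), where P(A|B) = P(A,B) / P(B)
  (A=0,B=0): P(A|B) = (1/16)/(1/4) = 1/4;  -(1/16)·log₂(1/4) = 0.1250
  (A=0,B=1): P(A|B) = (1/16)/(1/4) = 1/4;  -(1/16)·log₂(1/4) = 0.1250
  (A=0,B=2): P(A|B) = (1/8)/(1/2) = 1/4;  -(1/8)·log₂(1/4) = 0.2500
  (A=1,B=0): P(A|B) = (1/16)/(1/4) = 1/4;  -(1/16)·log₂(1/4) = 0.1250
  (A=1,B=1): P(A|B) = (1/16)/(1/4) = 1/4;  -(1/16)·log₂(1/4) = 0.1250
  (A=1,B=2): P(A|B) = (1/8)/(1/2) = 1/4;  -(1/8)·log₂(1/4) = 0.2500
  (A=2,B=0): P(A|B) = (1/8)/(1/4) = 1/2;  -(1/8)·log₂(1/2) = 0.1250
  (A=2,B=1): P(A|B) = (1/8)/(1/4) = 1/2;  -(1/8)·log₂(1/2) = 0.1250
  (A=2,B=2): P(A|B) = (1/4)/(1/2) = 1/2;  -(1/4)·log₂(1/2) = 0.2500
H(A|B) = 0.1250 + 0.1250 + 0.2500 + 0.1250 + 0.1250 + 0.2500 + 0.1250 + 0.1250 + 0.2500
  = 1.5000 bits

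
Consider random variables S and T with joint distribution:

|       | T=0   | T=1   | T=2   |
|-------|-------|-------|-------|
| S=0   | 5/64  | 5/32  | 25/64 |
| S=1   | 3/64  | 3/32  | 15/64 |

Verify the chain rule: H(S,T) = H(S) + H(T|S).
Left side:
H(S,T) = -[(5/64)·log₂(5/64) + (5/32)·log₂(5/32) + (25/64)·log₂(25/64) + (3/64)·log₂(3/64) + (3/32)·log₂(3/32) + (15/64)·log₂(15/64)]
  = 0.2873 + 0.4184 + 0.5297 + 0.2070 + 0.3202 + 0.4906
  = 2.2532 bits

Right side:
Marginal P(S) (row sums):
  P(S=0) = 5/64 + 5/32 + 25/64 = 5/8
  P(S=1) = 3/64 + 3/32 + 15/64 = 3/8
H(S) = -[(5/8)·log₂(5/8) + (3/8)·log₂(3/8)]
  = 0.4238 + 0.5306
  = 0.9544 bits
H(T|S) = -Σ P(S,T)·log₂ P(T|S), where P(T|S) = P(S,T) / P(S)
  (S=0,T=0): P(T|S) = (5/64)/(5/8) = 1/8;  -(5/64)·log₂(1/8) = 0.2344
  (S=0,T=1): P(T|S) = (5/32)/(5/8) = 1/4;  -(5/32)·log₂(1/4) = 0.3125
  (S=0,T=2): P(T|S) = (25/64)/(5/8) = 5/8;  -(25/64)·log₂(5/8) = 0.2649
  (S=1,T=0): P(T|S) = (3/64)/(3/8) = 1/8;  -(3/64)·log₂(1/8) = 0.1406
  (S=1,T=1): P(T|S) = (3/32)/(3/8) = 1/4;  -(3/32)·log₂(1/4) = 0.1875
  (S=1,T=2): P(T|S) = (15/64)/(3/8) = 5/8;  -(15/64)·log₂(5/8) = 0.1589
H(T|S) = 0.2344 + 0.3125 + 0.2649 + 0.1406 + 0.1875 + 0.1589
  = 1.2988 bits
H(S) + H(T|S) = 0.9544 + 1.2988 = 2.2532 bits

Both sides equal 2.2532 bits, so the chain rule holds ✓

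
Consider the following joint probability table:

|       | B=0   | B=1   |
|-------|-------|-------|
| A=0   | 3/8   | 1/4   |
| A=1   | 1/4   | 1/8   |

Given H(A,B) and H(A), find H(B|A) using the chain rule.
From the chain rule: H(A,B) = H(A) + H(B|A)
Therefore: H(B|A) = H(A,B) - H(A)

H(A,B) = -[(3/8)·log₂(3/8) + (1/4)·log₂(1/4) + (1/4)·log₂(1/4) + (1/8)·log₂(1/8)]
  = 0.5306 + 0.5000 + 0.5000 + 0.3750
  = 1.9056 bits
Marginal P(A) (row sums):
  P(A=0) = 3/8 + 1/4 = 5/8
  P(A=1) = 1/4 + 1/8 = 3/8
H(A) = -[(5/8)·log₂(5/8) + (3/8)·log₂(3/8)]
  = 0.4238 + 0.5306
  = 0.9544 bits

H(B|A) = 1.9056 - 0.9544 = 0.9512 bits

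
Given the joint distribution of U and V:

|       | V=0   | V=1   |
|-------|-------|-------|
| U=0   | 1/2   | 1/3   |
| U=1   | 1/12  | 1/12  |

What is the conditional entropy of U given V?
Marginal P(V) (column sums):
  P(V=0) = 1/2 + 1/12 = 7/12
  P(V=1) = 1/3 + 1/12 = 5/12

H(U|V) = -Σ P(U,V)·log₂ P(U|V), where P(U|V) = P(U,V) / P(V)
  (U=0,V=0): P(U|V) = (1/2)/(7/12) = 6/7;  -(1/2)·log₂(6/7) = 0.1112
  (U=0,V=1): P(U|V) = (1/3)/(5/12) = 4/5;  -(1/3)·log₂(4/5) = 0.1073
  (U=1,V=0): P(U|V) = (1/12)/(7/12) = 1/7;  -(1/12)·log₂(1/7) = 0.2339
  (U=1,V=1): P(U|V) = (1/12)/(5/12) = 1/5;  -(1/12)·log₂(1/5) = 0.1935
H(U|V) = 0.1112 + 0.1073 + 0.2339 + 0.1935
  = 0.6459 bits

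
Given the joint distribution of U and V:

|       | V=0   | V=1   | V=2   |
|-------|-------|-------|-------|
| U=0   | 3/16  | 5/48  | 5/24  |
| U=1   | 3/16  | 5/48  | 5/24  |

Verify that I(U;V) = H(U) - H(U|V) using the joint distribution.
Left side, from I(U;V) = H(U) + H(V) - H(U,V):
Marginal P(U) (row sums):
  P(U=0) = 3/16 + 5/48 + 5/24 = 1/2
  P(U=1) = 3/16 + 5/48 + 5/24 = 1/2
Marginal P(V) (column sums):
  P(V=0) = 3/16 + 3/16 = 3/8
  P(V=1) = 5/48 + 5/48 = 5/24
  P(V=2) = 5/24 + 5/24 = 5/12

H(U) = -[(1/2)·log₂(1/2) + (1/2)·log₂(1/2)]
  = 0.5000 + 0.5000
  = 1.0000 bits
H(V) = -[(3/8)·log₂(3/8) + (5/24)·log₂(5/24) + (5/12)·log₂(5/12)]
  = 0.5306 + 0.4715 + 0.5263
  = 1.5284 bits
H(U,V) = -[(3/16)·log₂(3/16) + (5/48)·log₂(5/48) + (5/24)·log₂(5/24) + (3/16)·log₂(3/16) + (5/48)·log₂(5/48) + (5/24)·log₂(5/24)]
  = 0.4528 + 0.3399 + 0.4715 + 0.4528 + 0.3399 + 0.4715
  = 2.5284 bits

I(U;V) = H(U) + H(V) - H(U,V)
  = 1.0000 + 1.5284 - 2.5284
  = 0.0000 bits

Right side, with H(U|V) computed directly from the conditional probabilities:
H(U|V) = -Σ P(U,V)·log₂ P(U|V), where P(U|V) = P(U,V) / P(V)
  (U=0,V=0): P(U|V) = (3/16)/(3/8) = 1/2;  -(3/16)·log₂(1/2) = 0.1875
  (U=0,V=1): P(U|V) = (5/48)/(5/24) = 1/2;  -(5/48)·log₂(1/2) = 0.1042
  (U=0,V=2): P(U|V) = (5/24)/(5/12) = 1/2;  -(5/24)·log₂(1/2) = 0.2083
  (U=1,V=0): P(U|V) = (3/16)/(3/8) = 1/2;  -(3/16)·log₂(1/2) = 0.1875
  (U=1,V=1): P(U|V) = (5/48)/(5/24) = 1/2;  -(5/48)·log₂(1/2) = 0.1042
  (U=1,V=2): P(U|V) = (5/24)/(5/12) = 1/2;  -(5/24)·log₂(1/2) = 0.2083
H(U|V) = 0.1875 + 0.1042 + 0.2083 + 0.1875 + 0.1042 + 0.2083
  = 1.0000 bits
H(U) - H(U|V) = 1.0000 - 1.0000 = 0.0000 bits

Both sides equal 0.0000 bits, so I(U;V) = H(U) - H(U|V) ✓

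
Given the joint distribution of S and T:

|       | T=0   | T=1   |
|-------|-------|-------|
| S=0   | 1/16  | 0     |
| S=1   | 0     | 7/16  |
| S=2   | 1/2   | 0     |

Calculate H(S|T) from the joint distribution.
Marginal P(T) (column sums):
  P(T=0) = 1/16 + 0 + 1/2 = 9/16
  P(T=1) = 0 + 7/16 + 0 = 7/16

H(S|T) = -Σ P(S,T)·log₂ P(S|T), where P(S|T) = P(S,T) / P(T)
  (cells with P(S,T) = 0 contribute 0)
  (S=0,T=0): P(S|T) = (1/16)/(9/16) = 1/9;  -(1/16)·log₂(1/9) = 0.1981
  (S=1,T=1): P(S|T) = (7/16)/(7/16) = 1;  -(7/16)·log₂(1) = 0.0000
  (S=2,T=0): P(S|T) = (1/2)/(9/16) = 8/9;  -(1/2)·log₂(8/9) = 0.0850
H(S|T) = 0.1981 + 0.0000 + 0.0850
  = 0.2831 bits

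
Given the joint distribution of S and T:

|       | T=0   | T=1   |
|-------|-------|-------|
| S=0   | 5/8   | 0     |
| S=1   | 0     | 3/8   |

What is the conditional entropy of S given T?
Marginal P(T) (column sums):
  P(T=0) = 5/8 + 0 = 5/8
  P(T=1) = 0 + 3/8 = 3/8

H(S|T) = -Σ P(S,T)·log₂ P(S|T), where P(S|T) = P(S,T) / P(T)
  (cells with P(S,T) = 0 contribute 0)
  (S=0,T=0): P(S|T) = (5/8)/(5/8) = 1;  -(5/8)·log₂(1) = 0.0000
  (S=1,T=1): P(S|T) = (3/8)/(3/8) = 1;  -(3/8)·log₂(1) = 0.0000
H(S|T) = 0.0000 + 0.0000
  = 0.0000 bits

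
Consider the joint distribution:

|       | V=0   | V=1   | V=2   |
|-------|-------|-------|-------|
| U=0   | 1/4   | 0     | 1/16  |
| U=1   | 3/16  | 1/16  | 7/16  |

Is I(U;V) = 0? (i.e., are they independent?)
Marginal P(U) (row sums):
  P(U=0) = 1/4 + 0 + 1/16 = 5/16
  P(U=1) = 3/16 + 1/16 + 7/16 = 11/16
Marginal P(V) (column sums):
  P(V=0) = 1/4 + 3/16 = 7/16
  P(V=1) = 0 + 1/16 = 1/16
  P(V=2) = 1/16 + 7/16 = 1/2

U and V are independent iff P(U=i,V=j) = P(U=i)·P(V=j) for every cell.
  P(U=0)·P(V=0) = 5/16 × 7/16 = 35/256, but P(U=0,V=0) = 1/4 ✗

No, U and V are not independent. Quantitatively, I(U;V) > 0:

H(U) = -[(5/16)·log₂(5/16) + (11/16)·log₂(11/16)]
  = 0.5244 + 0.3716
  = 0.8960 bits
H(V) = -[(7/16)·log₂(7/16) + (1/16)·log₂(1/16) + (1/2)·log₂(1/2)]
  = 0.5218 + 0.2500 + 0.5000
  = 1.2718 bits
H(U,V) = -[(1/4)·log₂(1/4) + (1/16)·log₂(1/16) + (3/16)·log₂(3/16) + (1/16)·log₂(1/16) + (7/16)·log₂(7/16)]
  = 0.5000 + 0.2500 + 0.4528 + 0.2500 + 0.5218
  = 1.9746 bits
I(U;V) = H(U) + H(V) - H(U,V) = 0.8960 + 1.2718 - 1.9746 = 0.1932 bits > 0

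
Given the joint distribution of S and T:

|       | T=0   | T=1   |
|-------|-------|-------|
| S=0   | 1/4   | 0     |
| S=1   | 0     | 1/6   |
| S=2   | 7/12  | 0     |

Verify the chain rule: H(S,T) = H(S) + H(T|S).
Left side:
H(S,T) = -[(1/4)·log₂(1/4) + (1/6)·log₂(1/6) + (7/12)·log₂(7/12)]
  = 0.5000 + 0.4308 + 0.4536
  = 1.3844 bits

Right side:
Marginal P(S) (row sums):
  P(S=0) = 1/4 + 0 = 1/4
  P(S=1) = 0 + 1/6 = 1/6
  P(S=2) = 7/12 + 0 = 7/12
H(S) = -[(1/4)·log₂(1/4) + (1/6)·log₂(1/6) + (7/12)·log₂(7/12)]
  = 0.5000 + 0.4308 + 0.4536
  = 1.3844 bits
H(T|S) = -Σ P(S,T)·log₂ P(T|S), where P(T|S) = P(S,T) / P(S)
  (cells with P(S,T) = 0 contribute 0)
  (S=0,T=0): P(T|S) = (1/4)/(1/4) = 1;  -(1/4)·log₂(1) = 0.0000
  (S=1,T=1): P(T|S) = (1/6)/(1/6) = 1;  -(1/6)·log₂(1) = 0.0000
  (S=2,T=0): P(T|S) = (7/12)/(7/12) = 1;  -(7/12)·log₂(1) = 0.0000
H(T|S) = 0.0000 + 0.0000 + 0.0000
  = 0.0000 bits
H(S) + H(T|S) = 1.3844 + 0.0000 = 1.3844 bits

Both sides equal 1.3844 bits, so the chain rule holds ✓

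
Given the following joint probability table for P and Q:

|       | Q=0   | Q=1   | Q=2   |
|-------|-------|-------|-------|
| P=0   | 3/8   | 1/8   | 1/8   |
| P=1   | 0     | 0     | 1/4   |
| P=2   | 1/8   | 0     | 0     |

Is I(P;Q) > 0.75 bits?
Marginal P(P) (row sums):
  P(P=0) = 3/8 + 1/8 + 1/8 = 5/8
  P(P=1) = 0 + 0 + 1/4 = 1/4
  P(P=2) = 1/8 + 0 + 0 = 1/8
Marginal P(Q) (column sums):
  P(Q=0) = 3/8 + 0 + 1/8 = 1/2
  P(Q=1) = 1/8 + 0 + 0 = 1/8
  P(Q=2) = 1/8 + 1/4 + 0 = 3/8

H(P) = -[(5/8)·log₂(5/8) + (1/4)·log₂(1/4) + (1/8)·log₂(1/8)]
  = 0.4238 + 0.5000 + 0.3750
  = 1.2988 bits
H(Q) = -[(1/2)·log₂(1/2) + (1/8)·log₂(1/8) + (3/8)·log₂(3/8)]
  = 0.5000 + 0.3750 + 0.5306
  = 1.4056 bits
H(P,Q) = -[(3/8)·log₂(3/8) + (1/8)·log₂(1/8) + (1/8)·log₂(1/8) + (1/4)·log₂(1/4) + (1/8)·log₂(1/8)]
  = 0.5306 + 0.3750 + 0.3750 + 0.5000 + 0.3750
  = 2.1556 bits

I(P;Q) = H(P) + H(Q) - H(P,Q)
  = 1.2988 + 1.4056 - 2.1556
  = 0.5488 bits

No. I(P;Q) = 0.5488 bits, which is ≤ 0.75 bits.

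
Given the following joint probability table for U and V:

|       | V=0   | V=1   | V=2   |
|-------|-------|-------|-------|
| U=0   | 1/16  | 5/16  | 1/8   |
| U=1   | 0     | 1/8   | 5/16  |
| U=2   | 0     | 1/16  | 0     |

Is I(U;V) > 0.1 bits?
Marginal P(U) (row sums):
  P(U=0) = 1/16 + 5/16 + 1/8 = 1/2
  P(U=1) = 0 + 1/8 + 5/16 = 7/16
  P(U=2) = 0 + 1/16 + 0 = 1/16
Marginal P(V) (column sums):
  P(V=0) = 1/16 + 0 + 0 = 1/16
  P(V=1) = 5/16 + 1/8 + 1/16 = 1/2
  P(V=2) = 1/8 + 5/16 + 0 = 7/16

H(U) = -[(1/2)·log₂(1/2) + (7/16)·log₂(7/16) + (1/16)·log₂(1/16)]
  = 0.5000 + 0.5218 + 0.2500
  = 1.2718 bits
H(V) = -[(1/16)·log₂(1/16) + (1/2)·log₂(1/2) + (7/16)·log₂(7/16)]
  = 0.2500 + 0.5000 + 0.5218
  = 1.2718 bits
H(U,V) = -[(1/16)·log₂(1/16) + (5/16)·log₂(5/16) + (1/8)·log₂(1/8) + (1/8)·log₂(1/8) + (5/16)·log₂(5/16) + (1/16)·log₂(1/16)]
  = 0.2500 + 0.5244 + 0.3750 + 0.3750 + 0.5244 + 0.2500
  = 2.2988 bits

I(U;V) = H(U) + H(V) - H(U,V)
  = 1.2718 + 1.2718 - 2.2988
  = 0.2448 bits

Yes. I(U;V) = 0.2448 bits, which is > 0.1 bits.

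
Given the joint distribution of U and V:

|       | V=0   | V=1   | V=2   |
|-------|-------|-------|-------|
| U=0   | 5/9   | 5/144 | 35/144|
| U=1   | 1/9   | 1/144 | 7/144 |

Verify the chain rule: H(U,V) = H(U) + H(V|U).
Left side:
H(U,V) = -[(5/9)·log₂(5/9) + (5/144)·log₂(5/144) + (35/144)·log₂(35/144) + (1/9)·log₂(1/9) + (1/144)·log₂(1/144) + (7/144)·log₂(7/144)]
  = 0.4711 + 0.1683 + 0.4960 + 0.3522 + 0.0498 + 0.2121
  = 1.7495 bits

Right side:
Marginal P(U) (row sums):
  P(U=0) = 5/9 + 5/144 + 35/144 = 5/6
  P(U=1) = 1/9 + 1/144 + 7/144 = 1/6
H(U) = -[(5/6)·log₂(5/6) + (1/6)·log₂(1/6)]
  = 0.2192 + 0.4308
  = 0.6500 bits
H(V|U) = -Σ P(U,V)·log₂ P(V|U), where P(V|U) = P(U,V) / P(U)
  (U=0,V=0): P(V|U) = (5/9)/(5/6) = 2/3;  -(5/9)·log₂(2/3) = 0.3250
  (U=0,V=1): P(V|U) = (5/144)/(5/6) = 1/24;  -(5/144)·log₂(1/24) = 0.1592
  (U=0,V=2): P(V|U) = (35/144)/(5/6) = 7/24;  -(35/144)·log₂(7/24) = 0.4321
  (U=1,V=0): P(V|U) = (1/9)/(1/6) = 2/3;  -(1/9)·log₂(2/3) = 0.0650
  (U=1,V=1): P(V|U) = (1/144)/(1/6) = 1/24;  -(1/144)·log₂(1/24) = 0.0318
  (U=1,V=2): P(V|U) = (7/144)/(1/6) = 7/24;  -(7/144)·log₂(7/24) = 0.0864
H(V|U) = 0.3250 + 0.1592 + 0.4321 + 0.0650 + 0.0318 + 0.0864
  = 1.0995 bits
H(U) + H(V|U) = 0.6500 + 1.0995 = 1.7495 bits

Both sides equal 1.7495 bits, so the chain rule holds ✓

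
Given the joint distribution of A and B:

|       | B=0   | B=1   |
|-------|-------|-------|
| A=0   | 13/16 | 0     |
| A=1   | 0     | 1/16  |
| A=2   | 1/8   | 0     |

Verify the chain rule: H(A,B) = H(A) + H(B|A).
Left side:
H(A,B) = -[(13/16)·log₂(13/16) + (1/16)·log₂(1/16) + (1/8)·log₂(1/8)]
  = 0.2434 + 0.2500 + 0.3750
  = 0.8684 bits

Right side:
Marginal P(A) (row sums):
  P(A=0) = 13/16 + 0 = 13/16
  P(A=1) = 0 + 1/16 = 1/16
  P(A=2) = 1/8 + 0 = 1/8
H(A) = -[(13/16)·log₂(13/16) + (1/16)·log₂(1/16) + (1/8)·log₂(1/8)]
  = 0.2434 + 0.2500 + 0.3750
  = 0.8684 bits
H(B|A) = -Σ P(A,B)·log₂ P(B|A), where P(B|A) = P(A,B) / P(A)
  (cells with P(A,B) = 0 contribute 0)
  (A=0,B=0): P(B|A) = (13/16)/(13/16) = 1;  -(13/16)·log₂(1) = 0.0000
  (A=1,B=1): P(B|A) = (1/16)/(1/16) = 1;  -(1/16)·log₂(1) = 0.0000
  (A=2,B=0): P(B|A) = (1/8)/(1/8) = 1;  -(1/8)·log₂(1) = 0.0000
H(B|A) = 0.0000 + 0.0000 + 0.0000
  = 0.0000 bits
H(A) + H(B|A) = 0.8684 + 0.0000 = 0.8684 bits

Both sides equal 0.8684 bits, so the chain rule holds ✓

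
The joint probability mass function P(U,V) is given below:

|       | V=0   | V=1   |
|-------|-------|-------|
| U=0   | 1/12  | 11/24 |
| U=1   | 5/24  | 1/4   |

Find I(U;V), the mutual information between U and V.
Marginal P(U) (row sums):
  P(U=0) = 1/12 + 11/24 = 13/24
  P(U=1) = 5/24 + 1/4 = 11/24
Marginal P(V) (column sums):
  P(V=0) = 1/12 + 5/24 = 7/24
  P(V=1) = 11/24 + 1/4 = 17/24

H(U) = -[(13/24)·log₂(13/24) + (11/24)·log₂(11/24)]
  = 0.4791 + 0.5159
  = 0.9950 bits
H(V) = -[(7/24)·log₂(7/24) + (17/24)·log₂(17/24)]
  = 0.5185 + 0.3524
  = 0.8709 bits
H(U,V) = -[(1/12)·log₂(1/12) + (11/24)·log₂(11/24) + (5/24)·log₂(5/24) + (1/4)·log₂(1/4)]
  = 0.2987 + 0.5159 + 0.4715 + 0.5000
  = 1.7861 bits

I(U;V) = H(U) + H(V) - H(U,V)
  = 0.9950 + 0.8709 - 1.7861
  = 0.0798 bits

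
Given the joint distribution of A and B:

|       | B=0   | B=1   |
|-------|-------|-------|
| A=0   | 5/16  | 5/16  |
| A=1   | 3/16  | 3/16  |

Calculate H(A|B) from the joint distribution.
Marginal P(B) (column sums):
  P(B=0) = 5/16 + 3/16 = 1/2
  P(B=1) = 5/16 + 3/16 = 1/2

H(A|B) = -Σ P(A,B)·log₂ P(A|B), where P(A|B) = P(A,B) / P(B)
  (A=0,B=0): P(A|B) = (5/16)/(1/2) = 5/8;  -(5/16)·log₂(5/8) = 0.2119
  (A=0,B=1): P(A|B) = (5/16)/(1/2) = 5/8;  -(5/16)·log₂(5/8) = 0.2119
  (A=1,B=0): P(A|B) = (3/16)/(1/2) = 3/8;  -(3/16)·log₂(3/8) = 0.2653
  (A=1,B=1): P(A|B) = (3/16)/(1/2) = 3/8;  -(3/16)·log₂(3/8) = 0.2653
H(A|B) = 0.2119 + 0.2119 + 0.2653 + 0.2653
  = 0.9544 bits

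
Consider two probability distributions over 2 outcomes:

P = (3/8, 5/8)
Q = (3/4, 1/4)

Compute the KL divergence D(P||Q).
D(P||Q) = Σ P(i) log₂(P(i)/Q(i))
  i=0: (3/8) × log₂((3/8)/(3/4)) = (3/8) × log₂(1/2) = -0.3750
  i=1: (5/8) × log₂((5/8)/(1/4)) = (5/8) × log₂(5/2) = 0.8262
D(P||Q) = -0.3750 + 0.8262
  = 0.4512 bits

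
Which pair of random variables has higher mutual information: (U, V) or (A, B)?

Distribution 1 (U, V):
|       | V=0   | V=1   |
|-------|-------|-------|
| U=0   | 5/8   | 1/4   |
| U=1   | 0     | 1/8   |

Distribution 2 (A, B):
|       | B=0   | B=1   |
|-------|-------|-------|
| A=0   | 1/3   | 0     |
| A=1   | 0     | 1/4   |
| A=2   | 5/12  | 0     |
Distribution 1 (U, V):
Marginal P(U) (row sums):
  P(U=0) = 5/8 + 1/4 = 7/8
  P(U=1) = 0 + 1/8 = 1/8
Marginal P(V) (column sums):
  P(V=0) = 5/8 + 0 = 5/8
  P(V=1) = 1/4 + 1/8 = 3/8

H(U) = -[(7/8)·log₂(7/8) + (1/8)·log₂(1/8)]
  = 0.1686 + 0.3750
  = 0.5436 bits
H(V) = -[(5/8)·log₂(5/8) + (3/8)·log₂(3/8)]
  = 0.4238 + 0.5306
  = 0.9544 bits
H(U,V) = -[(5/8)·log₂(5/8) + (1/4)·log₂(1/4) + (1/8)·log₂(1/8)]
  = 0.4238 + 0.5000 + 0.3750
  = 1.2988 bits

I(U;V) = H(U) + H(V) - H(U,V)
  = 0.5436 + 0.9544 - 1.2988
  = 0.1992 bits

Distribution 2 (A, B):
Marginal P(A) (row sums):
  P(A=0) = 1/3 + 0 = 1/3
  P(A=1) = 0 + 1/4 = 1/4
  P(A=2) = 5/12 + 0 = 5/12
Marginal P(B) (column sums):
  P(B=0) = 1/3 + 0 + 5/12 = 3/4
  P(B=1) = 0 + 1/4 + 0 = 1/4

H(A) = -[(1/3)·log₂(1/3) + (1/4)·log₂(1/4) + (5/12)·log₂(5/12)]
  = 0.5283 + 0.5000 + 0.5263
  = 1.5546 bits
H(B) = -[(3/4)·log₂(3/4) + (1/4)·log₂(1/4)]
  = 0.3113 + 0.5000
  = 0.8113 bits
H(A,B) = -[(1/3)·log₂(1/3) + (1/4)·log₂(1/4) + (5/12)·log₂(5/12)]
  = 0.5283 + 0.5000 + 0.5263
  = 1.5546 bits

I(A;B) = H(A) + H(B) - H(A,B)
  = 1.5546 + 0.8113 - 1.5546
  = 0.8113 bits

I(A;B) = 0.8113 bits > I(U;V) = 0.1992 bits, so (A, B) has the higher mutual information (stronger dependence).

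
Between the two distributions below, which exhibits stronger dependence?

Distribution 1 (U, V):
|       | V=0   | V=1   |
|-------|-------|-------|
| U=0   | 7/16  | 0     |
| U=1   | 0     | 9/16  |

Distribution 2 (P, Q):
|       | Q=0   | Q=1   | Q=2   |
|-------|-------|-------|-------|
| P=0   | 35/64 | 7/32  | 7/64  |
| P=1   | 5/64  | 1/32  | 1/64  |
Distribution 1 (U, V):
Marginal P(U) (row sums):
  P(U=0) = 7/16 + 0 = 7/16
  P(U=1) = 0 + 9/16 = 9/16
Marginal P(V) (column sums):
  P(V=0) = 7/16 + 0 = 7/16
  P(V=1) = 0 + 9/16 = 9/16

H(U) = -[(7/16)·log₂(7/16) + (9/16)·log₂(9/16)]
  = 0.5218 + 0.4669
  = 0.9887 bits
H(V) = -[(7/16)·log₂(7/16) + (9/16)·log₂(9/16)]
  = 0.5218 + 0.4669
  = 0.9887 bits
H(U,V) = -[(7/16)·log₂(7/16) + (9/16)·log₂(9/16)]
  = 0.5218 + 0.4669
  = 0.9887 bits

I(U;V) = H(U) + H(V) - H(U,V)
  = 0.9887 + 0.9887 - 0.9887
  = 0.9887 bits

Distribution 2 (P, Q):
Marginal P(P) (row sums):
  P(P=0) = 35/64 + 7/32 + 7/64 = 7/8
  P(P=1) = 5/64 + 1/32 + 1/64 = 1/8
Marginal P(Q) (column sums):
  P(Q=0) = 35/64 + 5/64 = 5/8
  P(Q=1) = 7/32 + 1/32 = 1/4
  P(Q=2) = 7/64 + 1/64 = 1/8

H(P) = -[(7/8)·log₂(7/8) + (1/8)·log₂(1/8)]
  = 0.1686 + 0.3750
  = 0.5436 bits
H(Q) = -[(5/8)·log₂(5/8) + (1/4)·log₂(1/4) + (1/8)·log₂(1/8)]
  = 0.4238 + 0.5000 + 0.3750
  = 1.2988 bits
H(P,Q) = -[(35/64)·log₂(35/64) + (7/32)·log₂(7/32) + (7/64)·log₂(7/64) + (5/64)·log₂(5/64) + (1/32)·log₂(1/32) + (1/64)·log₂(1/64)]
  = 0.4762 + 0.4796 + 0.3492 + 0.2873 + 0.1563 + 0.0938
  = 1.8424 bits

I(P;Q) = H(P) + H(Q) - H(P,Q)
  = 0.5436 + 1.2988 - 1.8424
  = 0.0000 bits

I(U;V) = 0.9887 bits > I(P;Q) = 0.0000 bits, so (U, V) has the higher mutual information (stronger dependence).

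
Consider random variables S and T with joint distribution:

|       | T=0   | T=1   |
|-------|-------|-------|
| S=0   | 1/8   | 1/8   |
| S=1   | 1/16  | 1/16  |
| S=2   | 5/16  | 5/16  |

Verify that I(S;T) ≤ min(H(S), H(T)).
Marginal P(S) (row sums):
  P(S=0) = 1/8 + 1/8 = 1/4
  P(S=1) = 1/16 + 1/16 = 1/8
  P(S=2) = 5/16 + 5/16 = 5/8
Marginal P(T) (column sums):
  P(T=0) = 1/8 + 1/16 + 5/16 = 1/2
  P(T=1) = 1/8 + 1/16 + 5/16 = 1/2

H(S) = -[(1/4)·log₂(1/4) + (1/8)·log₂(1/8) + (5/8)·log₂(5/8)]
  = 0.5000 + 0.3750 + 0.4238
  = 1.2988 bits
H(T) = -[(1/2)·log₂(1/2) + (1/2)·log₂(1/2)]
  = 0.5000 + 0.5000
  = 1.0000 bits
H(S,T) = -[(1/8)·log₂(1/8) + (1/8)·log₂(1/8) + (1/16)·log₂(1/16) + (1/16)·log₂(1/16) + (5/16)·log₂(5/16) + (5/16)·log₂(5/16)]
  = 0.3750 + 0.3750 + 0.2500 + 0.2500 + 0.5244 + 0.5244
  = 2.2988 bits

I(S;T) = H(S) + H(T) - H(S,T)
  = 1.2988 + 1.0000 - 2.2988
  = 0.0000 bits

min(H(S), H(T)) = min(1.2988, 1.0000) = 1.0000 bits
Since 0.0000 ≤ 1.0000, the bound is satisfied ✓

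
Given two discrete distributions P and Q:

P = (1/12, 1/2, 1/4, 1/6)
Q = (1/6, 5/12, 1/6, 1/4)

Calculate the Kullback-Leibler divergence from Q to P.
D(P||Q) = Σ P(i) log₂(P(i)/Q(i))
  i=0: (1/12) × log₂((1/12)/(1/6)) = (1/12) × log₂(1/2) = -0.0833
  i=1: (1/2) × log₂((1/2)/(5/12)) = (1/2) × log₂(6/5) = 0.1315
  i=2: (1/4) × log₂((1/4)/(1/6)) = (1/4) × log₂(3/2) = 0.1462
  i=3: (1/6) × log₂((1/6)/(1/4)) = (1/6) × log₂(2/3) = -0.0975
D(P||Q) = -0.0833 + 0.1315 + 0.1462 - 0.0975
  = 0.0969 bits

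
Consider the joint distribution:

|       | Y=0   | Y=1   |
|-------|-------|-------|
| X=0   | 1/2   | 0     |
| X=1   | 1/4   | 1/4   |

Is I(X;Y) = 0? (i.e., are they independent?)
Marginal P(X) (row sums):
  P(X=0) = 1/2 + 0 = 1/2
  P(X=1) = 1/4 + 1/4 = 1/2
Marginal P(Y) (column sums):
  P(Y=0) = 1/2 + 1/4 = 3/4
  P(Y=1) = 0 + 1/4 = 1/4

X and Y are independent iff P(X=i,Y=j) = P(X=i)·P(Y=j) for every cell.
  P(X=0)·P(Y=0) = 1/2 × 3/4 = 3/8, but P(X=0,Y=0) = 1/2 ✗

No, X and Y are not independent. Quantitatively, I(X;Y) > 0:

H(X) = -[(1/2)·log₂(1/2) + (1/2)·log₂(1/2)]
  = 0.5000 + 0.5000
  = 1.0000 bits
H(Y) = -[(3/4)·log₂(3/4) + (1/4)·log₂(1/4)]
  = 0.3113 + 0.5000
  = 0.8113 bits
H(X,Y) = -[(1/2)·log₂(1/2) + (1/4)·log₂(1/4) + (1/4)·log₂(1/4)]
  = 0.5000 + 0.5000 + 0.5000
  = 1.5000 bits
I(X;Y) = H(X) + H(Y) - H(X,Y) = 1.0000 + 0.8113 - 1.5000 = 0.3113 bits > 0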